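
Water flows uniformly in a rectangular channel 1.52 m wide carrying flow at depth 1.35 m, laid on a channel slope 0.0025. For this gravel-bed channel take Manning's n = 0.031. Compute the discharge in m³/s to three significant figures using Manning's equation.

2.05 m³/s

A = b·y = 1.52 × 1.35 = 2.052 m²
P = b + 2y = 1.52 + 2×1.35 = 4.220 m
R = A/P = 2.052/4.220 = 0.4863 m
Q = (1/n)·A·R^(2/3)·S^(1/2) = (1/0.031) × 2.052 × 0.4863^(2/3) × 0.0025^(1/2) = 2.047 m³/s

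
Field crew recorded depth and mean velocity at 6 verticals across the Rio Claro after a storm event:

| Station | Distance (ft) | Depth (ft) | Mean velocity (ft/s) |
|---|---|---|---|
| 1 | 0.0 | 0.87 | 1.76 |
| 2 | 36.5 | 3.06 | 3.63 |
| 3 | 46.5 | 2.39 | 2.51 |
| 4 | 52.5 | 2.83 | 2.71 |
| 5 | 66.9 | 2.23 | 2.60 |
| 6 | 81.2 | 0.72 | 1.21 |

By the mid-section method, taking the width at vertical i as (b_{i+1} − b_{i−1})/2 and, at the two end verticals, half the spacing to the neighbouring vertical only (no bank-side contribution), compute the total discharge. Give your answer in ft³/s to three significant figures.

502 ft³/s

w_1 = (36.5 − 0.0)/2 = 18.25 ft; q_1 = 1.76 × 0.87 × 18.25 = 27.94 ft³/s
w_2 = (46.5 − 0.0)/2 = 23.25 ft; q_2 = 3.63 × 3.06 × 23.25 = 258.3 ft³/s
w_3 = (52.5 − 36.5)/2 = 8 ft; q_3 = 2.51 × 2.39 × 8 = 47.99 ft³/s
w_4 = (66.9 − 46.5)/2 = 10.2 ft; q_4 = 2.71 × 2.83 × 10.2 = 78.23 ft³/s
w_5 = (81.2 − 52.5)/2 = 14.35 ft; q_5 = 2.60 × 2.23 × 14.35 = 83.20 ft³/s
w_6 = (81.2 − 66.9)/2 = 7.15 ft; q_6 = 1.21 × 0.72 × 7.15 = 6.229 ft³/s
Q = Σ qᵢ = 501.8 ft³/s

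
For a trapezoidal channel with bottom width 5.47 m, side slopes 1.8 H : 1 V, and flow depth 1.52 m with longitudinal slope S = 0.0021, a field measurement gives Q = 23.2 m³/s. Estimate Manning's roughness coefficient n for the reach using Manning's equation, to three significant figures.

A = (b + z·y)·y = (5.47 + 1.8×1.52)×1.52 = 12.47 m²
P = b + 2y√(1+z²) = 5.47 + 2×1.52×√(1+1.8²) = 11.73 m
R = A/P = 12.47/11.73 = 1.063 m
n = (1/Q)·A·R^(2/3)·S^(1/2) = (1/23.2) × 12.47 × 1.042 × 0.04583 = 0.02567

0.0257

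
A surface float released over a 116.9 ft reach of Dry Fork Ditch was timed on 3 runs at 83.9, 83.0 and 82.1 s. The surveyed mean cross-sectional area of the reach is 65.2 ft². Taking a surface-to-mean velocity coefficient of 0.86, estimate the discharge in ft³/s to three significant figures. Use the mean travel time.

t̄ = (83.9 + 83.0 + 82.1) / 3 = 83 s
v_surface = L / t̄ = 116.9 / 83 = 1.408 ft/s
v_mean = 0.86 × 1.408 = 1.211 ft/s
Q = A × v_mean = 65.2 × 1.211 = 78.97 ft³/s

79.0 ft³/s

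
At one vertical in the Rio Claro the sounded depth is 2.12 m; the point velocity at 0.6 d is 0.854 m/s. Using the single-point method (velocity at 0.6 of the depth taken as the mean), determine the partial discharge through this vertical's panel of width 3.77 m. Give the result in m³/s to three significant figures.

v̄ = v₀.₆ = 0.854 m/s
q = v̄ × d × w = 0.8540 × 2.12 × 3.77 = 6.826 m³/s

6.83 m³/s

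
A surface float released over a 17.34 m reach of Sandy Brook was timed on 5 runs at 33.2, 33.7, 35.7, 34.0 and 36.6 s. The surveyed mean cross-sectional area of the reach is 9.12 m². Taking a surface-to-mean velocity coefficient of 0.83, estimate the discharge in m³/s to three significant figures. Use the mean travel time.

t̄ = (33.2 + 33.7 + 35.7 + 34.0 + 36.6) / 5 = 34.64 s
v_surface = L / t̄ = 17.34 / 34.64 = 0.5006 m/s
v_mean = 0.83 × 0.5006 = 0.4155 m/s
Q = A × v_mean = 9.12 × 0.4155 = 3.789 m³/s

3.79 m³/s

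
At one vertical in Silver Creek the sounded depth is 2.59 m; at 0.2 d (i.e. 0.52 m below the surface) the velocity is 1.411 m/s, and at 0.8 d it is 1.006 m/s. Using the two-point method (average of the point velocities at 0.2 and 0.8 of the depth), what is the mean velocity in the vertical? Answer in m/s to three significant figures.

v̄ = (1.411 + 1.006) / 2 = 1.209 m/s

1.21 m/s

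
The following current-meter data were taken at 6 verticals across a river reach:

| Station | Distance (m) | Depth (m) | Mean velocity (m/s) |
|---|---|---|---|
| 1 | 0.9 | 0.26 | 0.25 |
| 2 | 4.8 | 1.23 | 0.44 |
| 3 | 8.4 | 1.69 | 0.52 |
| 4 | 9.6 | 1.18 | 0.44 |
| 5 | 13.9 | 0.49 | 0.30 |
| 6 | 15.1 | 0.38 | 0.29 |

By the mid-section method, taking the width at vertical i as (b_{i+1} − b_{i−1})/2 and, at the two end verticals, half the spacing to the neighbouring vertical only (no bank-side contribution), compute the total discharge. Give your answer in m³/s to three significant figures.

6.16 m³/s

w_1 = (4.8 − 0.9)/2 = 1.95 m; q_1 = 0.25 × 0.26 × 1.95 = 0.1268 m³/s
w_2 = (8.4 − 0.9)/2 = 3.75 m; q_2 = 0.44 × 1.23 × 3.75 = 2.030 m³/s
w_3 = (9.6 − 4.8)/2 = 2.4 m; q_3 = 0.52 × 1.69 × 2.4 = 2.109 m³/s
w_4 = (13.9 − 8.4)/2 = 2.75 m; q_4 = 0.44 × 1.18 × 2.75 = 1.428 m³/s
w_5 = (15.1 − 9.6)/2 = 2.75 m; q_5 = 0.30 × 0.49 × 2.75 = 0.4043 m³/s
w_6 = (15.1 − 13.9)/2 = 0.6 m; q_6 = 0.29 × 0.38 × 0.6 = 0.06612 m³/s
Q = Σ qᵢ = 6.164 m³/s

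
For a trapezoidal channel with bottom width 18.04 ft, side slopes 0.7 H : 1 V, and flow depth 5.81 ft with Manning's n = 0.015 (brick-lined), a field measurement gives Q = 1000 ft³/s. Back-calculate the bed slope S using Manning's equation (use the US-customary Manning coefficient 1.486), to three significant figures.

0.000977

A = (b + z·y)·y = (18.04 + 0.7×5.81)×5.81 = 128.4 ft²
P = b + 2y√(1+z²) = 18.04 + 2×5.81×√(1+0.7²) = 32.22 ft
R = A/P = 128.4/32.22 = 3.986 ft
S = (Q·n / (1.486·A·R^(2/3)))² = (1000×0.015 / (1.486×128.4×2.514))² = 0.0009773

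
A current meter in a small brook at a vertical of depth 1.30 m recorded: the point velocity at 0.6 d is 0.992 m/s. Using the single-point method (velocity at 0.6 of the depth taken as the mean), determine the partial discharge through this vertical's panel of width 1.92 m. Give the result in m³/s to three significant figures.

2.48 m³/s

v̄ = v₀.₆ = 0.992 m/s
q = v̄ × d × w = 0.9920 × 1.30 × 1.92 = 2.476 m³/s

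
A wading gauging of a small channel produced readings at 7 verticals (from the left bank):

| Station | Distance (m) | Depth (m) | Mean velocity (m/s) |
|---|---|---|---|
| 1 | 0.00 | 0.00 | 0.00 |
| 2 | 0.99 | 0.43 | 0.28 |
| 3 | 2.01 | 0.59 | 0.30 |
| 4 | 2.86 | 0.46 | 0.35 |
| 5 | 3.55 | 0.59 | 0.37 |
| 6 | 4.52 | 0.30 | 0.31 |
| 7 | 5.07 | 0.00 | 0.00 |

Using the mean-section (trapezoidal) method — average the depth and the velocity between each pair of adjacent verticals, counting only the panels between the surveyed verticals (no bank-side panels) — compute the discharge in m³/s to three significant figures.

0.616 m³/s

Panel 1-2: Δb = 0.99 m, d̄ = (0.00+0.43)/2 = 0.215, v̄ = (0.00+0.28)/2 = 0.14 → q = 0.99×0.215×0.14 = 0.02980 m³/s
Panel 2-3: Δb = 1.02 m, d̄ = (0.43+0.59)/2 = 0.51, v̄ = (0.28+0.30)/2 = 0.29 → q = 1.02×0.51×0.29 = 0.1509 m³/s
Panel 3-4: Δb = 0.85 m, d̄ = (0.59+0.46)/2 = 0.525, v̄ = (0.30+0.35)/2 = 0.325 → q = 0.85×0.525×0.325 = 0.1450 m³/s
Panel 4-5: Δb = 0.69 m, d̄ = (0.46+0.59)/2 = 0.525, v̄ = (0.35+0.37)/2 = 0.36 → q = 0.69×0.525×0.36 = 0.1304 m³/s
Panel 5-6: Δb = 0.97 m, d̄ = (0.59+0.30)/2 = 0.445, v̄ = (0.37+0.31)/2 = 0.34 → q = 0.97×0.445×0.34 = 0.1468 m³/s
Panel 6-7: Δb = 0.55 m, d̄ = (0.30+0.00)/2 = 0.15, v̄ = (0.31+0.00)/2 = 0.155 → q = 0.55×0.15×0.155 = 0.01279 m³/s
Q = Σ q = 0.6156 m³/s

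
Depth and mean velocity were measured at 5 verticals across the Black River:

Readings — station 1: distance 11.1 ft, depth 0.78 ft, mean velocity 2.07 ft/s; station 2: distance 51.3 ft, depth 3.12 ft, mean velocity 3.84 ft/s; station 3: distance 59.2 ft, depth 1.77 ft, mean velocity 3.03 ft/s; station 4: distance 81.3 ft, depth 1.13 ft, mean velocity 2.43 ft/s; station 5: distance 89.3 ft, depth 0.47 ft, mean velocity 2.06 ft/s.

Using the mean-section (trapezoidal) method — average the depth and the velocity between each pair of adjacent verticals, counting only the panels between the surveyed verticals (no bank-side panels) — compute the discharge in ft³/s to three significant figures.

Panel 1-2: Δb = 40.2 ft, d̄ = (0.78+3.12)/2 = 1.95, v̄ = (2.07+3.84)/2 = 2.955 → q = 40.2×1.95×2.955 = 231.6 ft³/s
Panel 2-3: Δb = 7.9 ft, d̄ = (3.12+1.77)/2 = 2.445, v̄ = (3.84+3.03)/2 = 3.435 → q = 7.9×2.445×3.435 = 66.35 ft³/s
Panel 3-4: Δb = 22.1 ft, d̄ = (1.77+1.13)/2 = 1.45, v̄ = (3.03+2.43)/2 = 2.73 → q = 22.1×1.45×2.73 = 87.48 ft³/s
Panel 4-5: Δb = 8 ft, d̄ = (1.13+0.47)/2 = 0.8, v̄ = (2.43+2.06)/2 = 2.245 → q = 8×0.8×2.245 = 14.37 ft³/s
Q = Σ q = 399.8 ft³/s

400 ft³/s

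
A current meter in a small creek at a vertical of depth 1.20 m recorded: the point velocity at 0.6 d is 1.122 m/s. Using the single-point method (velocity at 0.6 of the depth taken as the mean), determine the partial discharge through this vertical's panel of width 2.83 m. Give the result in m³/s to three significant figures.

3.81 m³/s

v̄ = v₀.₆ = 1.122 m/s
q = v̄ × d × w = 1.122 × 1.20 × 2.83 = 3.810 m³/s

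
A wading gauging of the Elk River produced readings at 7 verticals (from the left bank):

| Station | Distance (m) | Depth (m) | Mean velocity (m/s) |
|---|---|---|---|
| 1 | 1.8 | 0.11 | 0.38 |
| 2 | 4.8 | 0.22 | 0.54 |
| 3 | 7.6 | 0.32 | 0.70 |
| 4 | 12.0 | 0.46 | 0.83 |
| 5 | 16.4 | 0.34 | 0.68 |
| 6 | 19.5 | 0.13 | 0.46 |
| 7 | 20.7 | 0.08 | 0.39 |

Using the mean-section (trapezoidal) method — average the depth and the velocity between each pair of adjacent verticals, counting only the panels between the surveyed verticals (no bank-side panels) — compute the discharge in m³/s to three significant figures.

Panel 1-2: Δb = 3 m, d̄ = (0.11+0.22)/2 = 0.165, v̄ = (0.38+0.54)/2 = 0.46 → q = 3×0.165×0.46 = 0.2277 m³/s
Panel 2-3: Δb = 2.8 m, d̄ = (0.22+0.32)/2 = 0.27, v̄ = (0.54+0.70)/2 = 0.62 → q = 2.8×0.27×0.62 = 0.4687 m³/s
Panel 3-4: Δb = 4.4 m, d̄ = (0.32+0.46)/2 = 0.39, v̄ = (0.70+0.83)/2 = 0.765 → q = 4.4×0.39×0.765 = 1.313 m³/s
Panel 4-5: Δb = 4.4 m, d̄ = (0.46+0.34)/2 = 0.4, v̄ = (0.83+0.68)/2 = 0.755 → q = 4.4×0.4×0.755 = 1.329 m³/s
Panel 5-6: Δb = 3.1 m, d̄ = (0.34+0.13)/2 = 0.235, v̄ = (0.68+0.46)/2 = 0.57 → q = 3.1×0.235×0.57 = 0.4152 m³/s
Panel 6-7: Δb = 1.2 m, d̄ = (0.13+0.08)/2 = 0.105, v̄ = (0.46+0.39)/2 = 0.425 → q = 1.2×0.105×0.425 = 0.05355 m³/s
Q = Σ q = 3.807 m³/s

3.81 m³/s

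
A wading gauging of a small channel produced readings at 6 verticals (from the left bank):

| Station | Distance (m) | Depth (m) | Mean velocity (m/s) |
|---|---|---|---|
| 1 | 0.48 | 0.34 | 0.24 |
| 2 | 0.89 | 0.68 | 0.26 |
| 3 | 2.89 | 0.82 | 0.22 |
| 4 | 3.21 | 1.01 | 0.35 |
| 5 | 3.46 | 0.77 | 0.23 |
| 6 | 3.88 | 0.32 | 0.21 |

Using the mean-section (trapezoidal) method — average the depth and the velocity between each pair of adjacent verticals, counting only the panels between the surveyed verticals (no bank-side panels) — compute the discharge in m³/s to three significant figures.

Panel 1-2: Δb = 0.41 m, d̄ = (0.34+0.68)/2 = 0.51, v̄ = (0.24+0.26)/2 = 0.25 → q = 0.41×0.51×0.25 = 0.05228 m³/s
Panel 2-3: Δb = 2 m, d̄ = (0.68+0.82)/2 = 0.75, v̄ = (0.26+0.22)/2 = 0.24 → q = 2×0.75×0.24 = 0.3600 m³/s
Panel 3-4: Δb = 0.32 m, d̄ = (0.82+1.01)/2 = 0.915, v̄ = (0.22+0.35)/2 = 0.285 → q = 0.32×0.915×0.285 = 0.08345 m³/s
Panel 4-5: Δb = 0.25 m, d̄ = (1.01+0.77)/2 = 0.89, v̄ = (0.35+0.23)/2 = 0.29 → q = 0.25×0.89×0.29 = 0.06453 m³/s
Panel 5-6: Δb = 0.42 m, d̄ = (0.77+0.32)/2 = 0.545, v̄ = (0.23+0.21)/2 = 0.22 → q = 0.42×0.545×0.22 = 0.05036 m³/s
Q = Σ q = 0.6106 m³/s

0.611 m³/s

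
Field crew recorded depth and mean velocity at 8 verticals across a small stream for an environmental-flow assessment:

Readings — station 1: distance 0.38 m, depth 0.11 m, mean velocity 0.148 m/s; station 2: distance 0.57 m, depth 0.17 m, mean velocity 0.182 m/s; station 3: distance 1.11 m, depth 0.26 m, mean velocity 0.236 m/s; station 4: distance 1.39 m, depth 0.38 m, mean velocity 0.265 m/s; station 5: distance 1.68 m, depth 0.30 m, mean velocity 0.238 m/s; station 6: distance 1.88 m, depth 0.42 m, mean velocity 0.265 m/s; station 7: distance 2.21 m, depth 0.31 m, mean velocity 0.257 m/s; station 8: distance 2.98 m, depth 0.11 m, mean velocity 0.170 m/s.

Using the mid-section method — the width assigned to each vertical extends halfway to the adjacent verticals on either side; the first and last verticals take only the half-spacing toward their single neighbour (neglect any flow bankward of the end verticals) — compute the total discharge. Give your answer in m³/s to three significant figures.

0.165 m³/s

w_1 = (0.57 − 0.38)/2 = 0.095 m; q_1 = 0.148 × 0.11 × 0.095 = 0.001547 m³/s
w_2 = (1.11 − 0.38)/2 = 0.365 m; q_2 = 0.182 × 0.17 × 0.365 = 0.01129 m³/s
w_3 = (1.39 − 0.57)/2 = 0.41 m; q_3 = 0.236 × 0.26 × 0.41 = 0.02516 m³/s
w_4 = (1.68 − 1.11)/2 = 0.285 m; q_4 = 0.265 × 0.38 × 0.285 = 0.02870 m³/s
w_5 = (1.88 − 1.39)/2 = 0.245 m; q_5 = 0.238 × 0.30 × 0.245 = 0.01749 m³/s
w_6 = (2.21 − 1.68)/2 = 0.265 m; q_6 = 0.265 × 0.42 × 0.265 = 0.02949 m³/s
w_7 = (2.98 − 1.88)/2 = 0.55 m; q_7 = 0.257 × 0.31 × 0.55 = 0.04382 m³/s
w_8 = (2.98 − 2.21)/2 = 0.385 m; q_8 = 0.170 × 0.11 × 0.385 = 0.007200 m³/s
Q = Σ qᵢ = 0.1647 m³/s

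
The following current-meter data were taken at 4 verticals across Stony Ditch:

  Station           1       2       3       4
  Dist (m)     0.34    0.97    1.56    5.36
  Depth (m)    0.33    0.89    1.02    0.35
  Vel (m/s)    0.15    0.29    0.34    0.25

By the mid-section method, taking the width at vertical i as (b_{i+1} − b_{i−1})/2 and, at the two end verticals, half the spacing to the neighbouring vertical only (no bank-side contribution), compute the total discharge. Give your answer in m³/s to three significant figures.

w_1 = (0.97 − 0.34)/2 = 0.315 m; q_1 = 0.15 × 0.33 × 0.315 = 0.01559 m³/s
w_2 = (1.56 − 0.34)/2 = 0.61 m; q_2 = 0.29 × 0.89 × 0.61 = 0.1574 m³/s
w_3 = (5.36 − 0.97)/2 = 2.195 m; q_3 = 0.34 × 1.02 × 2.195 = 0.7612 m³/s
w_4 = (5.36 − 1.56)/2 = 1.9 m; q_4 = 0.25 × 0.35 × 1.9 = 0.1663 m³/s
Q = Σ qᵢ = 1.101 m³/s

1.10 m³/s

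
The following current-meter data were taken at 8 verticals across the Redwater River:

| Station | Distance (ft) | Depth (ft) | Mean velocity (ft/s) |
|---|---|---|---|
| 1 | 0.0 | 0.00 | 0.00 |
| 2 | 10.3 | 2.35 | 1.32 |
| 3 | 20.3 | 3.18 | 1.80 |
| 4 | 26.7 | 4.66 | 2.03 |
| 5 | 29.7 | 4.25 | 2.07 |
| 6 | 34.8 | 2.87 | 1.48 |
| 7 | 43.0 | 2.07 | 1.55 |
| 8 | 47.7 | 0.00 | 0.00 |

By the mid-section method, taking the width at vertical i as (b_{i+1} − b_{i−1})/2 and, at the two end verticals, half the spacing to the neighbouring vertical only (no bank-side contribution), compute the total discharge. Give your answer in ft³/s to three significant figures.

w_2 = (20.3 − 0.0)/2 = 10.15 ft; q_2 = 1.32 × 2.35 × 10.15 = 31.49 ft³/s
w_3 = (26.7 − 10.3)/2 = 8.2 ft; q_3 = 1.80 × 3.18 × 8.2 = 46.94 ft³/s
w_4 = (29.7 − 20.3)/2 = 4.7 ft; q_4 = 2.03 × 4.66 × 4.7 = 44.46 ft³/s
w_5 = (34.8 − 26.7)/2 = 4.05 ft; q_5 = 2.07 × 4.25 × 4.05 = 35.63 ft³/s
w_6 = (43.0 − 29.7)/2 = 6.65 ft; q_6 = 1.48 × 2.87 × 6.65 = 28.25 ft³/s
w_7 = (47.7 − 34.8)/2 = 6.45 ft; q_7 = 1.55 × 2.07 × 6.45 = 20.69 ft³/s
Stations 1, 8 contribute zero (depth or velocity is 0).
Q = Σ qᵢ = 207.5 ft³/s

207 ft³/s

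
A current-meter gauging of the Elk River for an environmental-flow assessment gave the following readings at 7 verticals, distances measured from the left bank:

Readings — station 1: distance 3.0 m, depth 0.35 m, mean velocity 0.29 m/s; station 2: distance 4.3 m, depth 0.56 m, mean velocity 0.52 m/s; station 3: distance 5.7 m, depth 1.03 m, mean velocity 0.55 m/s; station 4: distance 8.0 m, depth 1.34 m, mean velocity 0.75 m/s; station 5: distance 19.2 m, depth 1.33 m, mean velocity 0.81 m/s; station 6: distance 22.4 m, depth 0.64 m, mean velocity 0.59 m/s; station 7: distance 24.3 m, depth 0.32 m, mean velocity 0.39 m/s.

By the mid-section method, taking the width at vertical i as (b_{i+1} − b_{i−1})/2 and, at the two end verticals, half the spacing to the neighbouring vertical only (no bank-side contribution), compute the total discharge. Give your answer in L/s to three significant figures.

17100 L/s

w_1 = (4.3 − 3.0)/2 = 0.65 m; q_1 = 0.29 × 0.35 × 0.65 = 0.06598 m³/s
w_2 = (5.7 − 3.0)/2 = 1.35 m; q_2 = 0.52 × 0.56 × 1.35 = 0.3931 m³/s
w_3 = (8.0 − 4.3)/2 = 1.85 m; q_3 = 0.55 × 1.03 × 1.85 = 1.048 m³/s
w_4 = (19.2 − 5.7)/2 = 6.75 m; q_4 = 0.75 × 1.34 × 6.75 = 6.784 m³/s
w_5 = (22.4 − 8.0)/2 = 7.2 m; q_5 = 0.81 × 1.33 × 7.2 = 7.757 m³/s
w_6 = (24.3 − 19.2)/2 = 2.55 m; q_6 = 0.59 × 0.64 × 2.55 = 0.9629 m³/s
w_7 = (24.3 − 22.4)/2 = 0.95 m; q_7 = 0.39 × 0.32 × 0.95 = 0.1186 m³/s
Q = Σ qᵢ = 17.13 m³/s
= 17.13 × 1000 = 17130 L/s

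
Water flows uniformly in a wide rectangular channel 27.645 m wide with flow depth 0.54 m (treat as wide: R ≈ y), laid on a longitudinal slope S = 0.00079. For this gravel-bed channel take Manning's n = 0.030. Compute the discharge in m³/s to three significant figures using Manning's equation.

9.27 m³/s

A = b·y = 27.645 × 0.54 = 14.93 m²
Wide channel: R ≈ y = 0.54 m
Q = (1/n)·A·R^(2/3)·S^(1/2) = (1/0.030) × 14.93 × 0.5400^(2/3) × 0.00079^(1/2) = 9.275 m³/s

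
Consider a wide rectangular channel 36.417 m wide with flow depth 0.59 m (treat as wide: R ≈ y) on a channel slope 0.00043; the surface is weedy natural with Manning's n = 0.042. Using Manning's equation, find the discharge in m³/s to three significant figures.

7.46 m³/s

A = b·y = 36.417 × 0.59 = 21.49 m²
Wide channel: R ≈ y = 0.59 m
Q = (1/n)·A·R^(2/3)·S^(1/2) = (1/0.042) × 21.49 × 0.5900^(2/3) × 0.00043^(1/2) = 7.462 m³/s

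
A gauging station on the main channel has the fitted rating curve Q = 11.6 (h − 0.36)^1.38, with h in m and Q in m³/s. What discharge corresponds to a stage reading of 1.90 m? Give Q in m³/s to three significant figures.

Q = 11.6 × (1.90 − 0.36)^1.38 = 11.6 × 1.54^1.38 = 21.05 m³/s

21.0 m³/s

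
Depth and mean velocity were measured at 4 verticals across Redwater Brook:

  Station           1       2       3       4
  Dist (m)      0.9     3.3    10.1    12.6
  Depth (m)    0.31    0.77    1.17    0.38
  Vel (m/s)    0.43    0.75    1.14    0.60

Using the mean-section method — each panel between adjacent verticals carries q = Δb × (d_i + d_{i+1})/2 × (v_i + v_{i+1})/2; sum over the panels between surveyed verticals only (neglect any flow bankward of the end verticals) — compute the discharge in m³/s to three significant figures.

8.68 m³/s

Panel 1-2: Δb = 2.4 m, d̄ = (0.31+0.77)/2 = 0.54, v̄ = (0.43+0.75)/2 = 0.59 → q = 2.4×0.54×0.59 = 0.7646 m³/s
Panel 2-3: Δb = 6.8 m, d̄ = (0.77+1.17)/2 = 0.97, v̄ = (0.75+1.14)/2 = 0.945 → q = 6.8×0.97×0.945 = 6.233 m³/s
Panel 3-4: Δb = 2.5 m, d̄ = (1.17+0.38)/2 = 0.775, v̄ = (1.14+0.60)/2 = 0.87 → q = 2.5×0.775×0.87 = 1.686 m³/s
Q = Σ q = 8.683 m³/s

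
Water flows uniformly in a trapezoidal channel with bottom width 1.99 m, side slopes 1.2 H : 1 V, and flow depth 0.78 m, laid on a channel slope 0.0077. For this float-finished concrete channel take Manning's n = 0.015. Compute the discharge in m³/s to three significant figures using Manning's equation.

A = (b + z·y)·y = (1.99 + 1.2×0.78)×0.78 = 2.282 m²
P = b + 2y√(1+z²) = 1.99 + 2×0.78×√(1+1.2²) = 4.427 m
R = A/P = 2.282/4.427 = 0.5156 m
Q = (1/n)·A·R^(2/3)·S^(1/2) = (1/0.015) × 2.282 × 0.5156^(2/3) × 0.0077^(1/2) = 8.584 m³/s

8.58 m³/s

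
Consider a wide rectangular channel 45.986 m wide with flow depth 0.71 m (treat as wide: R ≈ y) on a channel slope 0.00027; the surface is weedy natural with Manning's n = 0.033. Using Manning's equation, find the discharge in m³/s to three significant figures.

12.9 m³/s

A = b·y = 45.986 × 0.71 = 32.65 m²
Wide channel: R ≈ y = 0.71 m
Q = (1/n)·A·R^(2/3)·S^(1/2) = (1/0.033) × 32.65 × 0.7100^(2/3) × 0.00027^(1/2) = 12.94 m³/s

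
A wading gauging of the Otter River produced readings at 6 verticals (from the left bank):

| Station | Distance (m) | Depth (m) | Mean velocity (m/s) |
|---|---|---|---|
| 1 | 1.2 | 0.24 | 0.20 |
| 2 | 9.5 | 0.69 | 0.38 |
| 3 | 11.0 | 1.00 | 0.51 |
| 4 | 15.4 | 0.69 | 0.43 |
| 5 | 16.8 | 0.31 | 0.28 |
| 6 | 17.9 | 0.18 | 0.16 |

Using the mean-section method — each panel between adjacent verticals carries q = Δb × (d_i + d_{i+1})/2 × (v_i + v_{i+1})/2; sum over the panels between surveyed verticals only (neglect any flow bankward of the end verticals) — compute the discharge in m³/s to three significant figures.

Panel 1-2: Δb = 8.3 m, d̄ = (0.24+0.69)/2 = 0.465, v̄ = (0.20+0.38)/2 = 0.29 → q = 8.3×0.465×0.29 = 1.119 m³/s
Panel 2-3: Δb = 1.5 m, d̄ = (0.69+1.00)/2 = 0.845, v̄ = (0.38+0.51)/2 = 0.445 → q = 1.5×0.845×0.445 = 0.5640 m³/s
Panel 3-4: Δb = 4.4 m, d̄ = (1.00+0.69)/2 = 0.845, v̄ = (0.51+0.43)/2 = 0.47 → q = 4.4×0.845×0.47 = 1.747 m³/s
Panel 4-5: Δb = 1.4 m, d̄ = (0.69+0.31)/2 = 0.5, v̄ = (0.43+0.28)/2 = 0.355 → q = 1.4×0.5×0.355 = 0.2485 m³/s
Panel 5-6: Δb = 1.1 m, d̄ = (0.31+0.18)/2 = 0.245, v̄ = (0.28+0.16)/2 = 0.22 → q = 1.1×0.245×0.22 = 0.05929 m³/s
Q = Σ q = 3.739 m³/s

3.74 m³/s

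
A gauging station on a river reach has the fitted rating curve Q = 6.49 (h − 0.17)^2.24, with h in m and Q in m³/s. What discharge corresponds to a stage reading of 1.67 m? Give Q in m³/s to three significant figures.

16.1 m³/s

Q = 6.49 × (1.67 − 0.17)^2.24 = 6.49 × 1.5^2.24 = 16.09 m³/s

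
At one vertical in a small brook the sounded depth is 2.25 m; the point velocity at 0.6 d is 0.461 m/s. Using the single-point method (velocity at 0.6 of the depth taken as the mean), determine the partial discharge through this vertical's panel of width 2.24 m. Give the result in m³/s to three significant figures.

2.32 m³/s

v̄ = v₀.₆ = 0.461 m/s
q = v̄ × d × w = 0.4610 × 2.25 × 2.24 = 2.323 m³/s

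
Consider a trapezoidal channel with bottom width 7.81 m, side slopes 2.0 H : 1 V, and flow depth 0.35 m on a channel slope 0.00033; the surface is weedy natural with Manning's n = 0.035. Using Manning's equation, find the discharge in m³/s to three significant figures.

0.720 m³/s

A = (b + z·y)·y = (7.81 + 2.0×0.35)×0.35 = 2.979 m²
P = b + 2y√(1+z²) = 7.81 + 2×0.35×√(1+2.0²) = 9.375 m
R = A/P = 2.979/9.375 = 0.3177 m
Q = (1/n)·A·R^(2/3)·S^(1/2) = (1/0.035) × 2.979 × 0.3177^(2/3) × 0.00033^(1/2) = 0.7198 m³/s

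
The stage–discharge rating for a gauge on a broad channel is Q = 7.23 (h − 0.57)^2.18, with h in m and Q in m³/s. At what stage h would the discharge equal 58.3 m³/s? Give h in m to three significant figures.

h − h₀ = (Q/C)^(1/b) = (58.3/7.23)^(1/2.18) = 2.605 m
h = 0.57 + 2.605 = 3.175 m

3.18 m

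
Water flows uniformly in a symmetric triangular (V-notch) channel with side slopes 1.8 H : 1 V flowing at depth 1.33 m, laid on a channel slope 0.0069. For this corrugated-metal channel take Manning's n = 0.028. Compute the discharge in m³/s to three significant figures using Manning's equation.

A = z·y² = 1.8×1.33² = 3.184 m²
P = 2y√(1+z²) = 2×1.33×√(1+1.8²) = 5.477 m
R = A/P = 3.184/5.477 = 0.5813 m
Q = (1/n)·A·R^(2/3)·S^(1/2) = (1/0.028) × 3.184 × 0.5813^(2/3) × 0.0069^(1/2) = 6.579 m³/s

6.58 m³/s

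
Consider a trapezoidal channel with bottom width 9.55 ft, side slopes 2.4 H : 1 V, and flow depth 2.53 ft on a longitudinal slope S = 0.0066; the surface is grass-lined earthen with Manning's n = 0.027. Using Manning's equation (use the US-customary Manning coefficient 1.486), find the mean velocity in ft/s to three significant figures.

6.47 ft/s

A = (b + z·y)·y = (9.55 + 2.4×2.53)×2.53 = 39.52 ft²
P = b + 2y√(1+z²) = 9.55 + 2×2.53×√(1+2.4²) = 22.71 ft
R = A/P = 39.52/22.71 = 1.741 ft
Q = (1.486/n)·A·R^(2/3)·S^(1/2) = (1.486/0.027) × 39.52 × 1.741^(2/3) × 0.0066^(1/2) = 255.7 ft³/s
V = Q/A = 255.7/39.52 = 6.470 ft/s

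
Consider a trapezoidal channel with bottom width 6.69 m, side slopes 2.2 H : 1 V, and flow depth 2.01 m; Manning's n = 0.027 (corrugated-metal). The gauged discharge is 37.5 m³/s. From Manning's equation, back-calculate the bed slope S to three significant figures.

A = (b + z·y)·y = (6.69 + 2.2×2.01)×2.01 = 22.34 m²
P = b + 2y√(1+z²) = 6.69 + 2×2.01×√(1+2.2²) = 16.40 m
R = A/P = 22.34/16.40 = 1.362 m
S = (Q·n / (1·A·R^(2/3)))² = (37.5×0.027 / (1×22.34×1.228))² = 0.001362

0.00136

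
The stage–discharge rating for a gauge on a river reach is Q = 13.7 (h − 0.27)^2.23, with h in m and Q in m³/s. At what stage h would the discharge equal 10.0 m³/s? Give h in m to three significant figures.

h − h₀ = (Q/C)^(1/b) = (10.0/13.7)^(1/2.23) = 0.8683 m
h = 0.27 + 0.8683 = 1.138 m

1.14 m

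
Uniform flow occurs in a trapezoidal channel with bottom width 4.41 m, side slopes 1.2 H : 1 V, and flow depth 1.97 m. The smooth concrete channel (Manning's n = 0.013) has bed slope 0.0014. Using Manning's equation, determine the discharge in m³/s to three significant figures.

44.9 m³/s

A = (b + z·y)·y = (4.41 + 1.2×1.97)×1.97 = 13.34 m²
P = b + 2y√(1+z²) = 4.41 + 2×1.97×√(1+1.2²) = 10.56 m
R = A/P = 13.34/10.56 = 1.263 m
Q = (1/n)·A·R^(2/3)·S^(1/2) = (1/0.013) × 13.34 × 1.263^(2/3) × 0.0014^(1/2) = 44.88 m³/s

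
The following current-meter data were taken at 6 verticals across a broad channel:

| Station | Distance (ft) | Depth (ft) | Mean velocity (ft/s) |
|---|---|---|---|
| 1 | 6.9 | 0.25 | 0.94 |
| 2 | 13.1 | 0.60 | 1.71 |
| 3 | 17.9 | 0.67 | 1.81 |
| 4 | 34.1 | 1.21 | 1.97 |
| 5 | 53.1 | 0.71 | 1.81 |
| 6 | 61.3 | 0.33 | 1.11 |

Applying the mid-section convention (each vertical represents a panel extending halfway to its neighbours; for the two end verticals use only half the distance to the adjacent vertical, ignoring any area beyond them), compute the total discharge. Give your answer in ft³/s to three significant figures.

80.0 ft³/s

w_1 = (13.1 − 6.9)/2 = 3.1 ft; q_1 = 0.94 × 0.25 × 3.1 = 0.7285 ft³/s
w_2 = (17.9 − 6.9)/2 = 5.5 ft; q_2 = 1.71 × 0.60 × 5.5 = 5.643 ft³/s
w_3 = (34.1 − 13.1)/2 = 10.5 ft; q_3 = 1.81 × 0.67 × 10.5 = 12.73 ft³/s
w_4 = (53.1 − 17.9)/2 = 17.6 ft; q_4 = 1.97 × 1.21 × 17.6 = 41.95 ft³/s
w_5 = (61.3 − 34.1)/2 = 13.6 ft; q_5 = 1.81 × 0.71 × 13.6 = 17.48 ft³/s
w_6 = (61.3 − 53.1)/2 = 4.1 ft; q_6 = 1.11 × 0.33 × 4.1 = 1.502 ft³/s
Q = Σ qᵢ = 80.04 ft³/s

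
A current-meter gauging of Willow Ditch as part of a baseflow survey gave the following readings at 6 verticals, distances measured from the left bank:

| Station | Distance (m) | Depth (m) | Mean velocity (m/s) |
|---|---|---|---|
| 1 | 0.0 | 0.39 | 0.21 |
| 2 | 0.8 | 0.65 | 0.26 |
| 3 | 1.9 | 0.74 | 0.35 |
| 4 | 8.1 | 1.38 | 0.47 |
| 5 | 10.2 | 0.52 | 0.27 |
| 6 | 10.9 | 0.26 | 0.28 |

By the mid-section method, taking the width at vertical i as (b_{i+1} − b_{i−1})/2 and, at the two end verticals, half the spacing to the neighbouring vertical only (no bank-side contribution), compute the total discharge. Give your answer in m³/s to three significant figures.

4.05 m³/s

w_1 = (0.8 − 0.0)/2 = 0.4 m; q_1 = 0.21 × 0.39 × 0.4 = 0.03276 m³/s
w_2 = (1.9 − 0.0)/2 = 0.95 m; q_2 = 0.26 × 0.65 × 0.95 = 0.1606 m³/s
w_3 = (8.1 − 0.8)/2 = 3.65 m; q_3 = 0.35 × 0.74 × 3.65 = 0.9454 m³/s
w_4 = (10.2 − 1.9)/2 = 4.15 m; q_4 = 0.47 × 1.38 × 4.15 = 2.692 m³/s
w_5 = (10.9 − 8.1)/2 = 1.4 m; q_5 = 0.27 × 0.52 × 1.4 = 0.1966 m³/s
w_6 = (10.9 − 10.2)/2 = 0.35 m; q_6 = 0.28 × 0.26 × 0.35 = 0.02548 m³/s
Q = Σ qᵢ = 4.052 m³/s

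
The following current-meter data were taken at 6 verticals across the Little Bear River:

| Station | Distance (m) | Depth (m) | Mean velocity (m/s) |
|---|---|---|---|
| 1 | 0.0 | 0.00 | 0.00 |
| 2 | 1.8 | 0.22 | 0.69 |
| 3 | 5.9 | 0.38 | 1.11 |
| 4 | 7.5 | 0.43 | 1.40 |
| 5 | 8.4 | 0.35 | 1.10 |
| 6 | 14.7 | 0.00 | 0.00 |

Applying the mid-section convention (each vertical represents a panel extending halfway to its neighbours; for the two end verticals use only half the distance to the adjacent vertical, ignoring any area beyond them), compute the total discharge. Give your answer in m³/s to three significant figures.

3.79 m³/s

w_2 = (5.9 − 0.0)/2 = 2.95 m; q_2 = 0.69 × 0.22 × 2.95 = 0.4478 m³/s
w_3 = (7.5 − 1.8)/2 = 2.85 m; q_3 = 1.11 × 0.38 × 2.85 = 1.202 m³/s
w_4 = (8.4 − 5.9)/2 = 1.25 m; q_4 = 1.40 × 0.43 × 1.25 = 0.7525 m³/s
w_5 = (14.7 − 7.5)/2 = 3.6 m; q_5 = 1.10 × 0.35 × 3.6 = 1.386 m³/s
Stations 1, 6 contribute zero (depth or velocity is 0).
Q = Σ qᵢ = 3.788 m³/s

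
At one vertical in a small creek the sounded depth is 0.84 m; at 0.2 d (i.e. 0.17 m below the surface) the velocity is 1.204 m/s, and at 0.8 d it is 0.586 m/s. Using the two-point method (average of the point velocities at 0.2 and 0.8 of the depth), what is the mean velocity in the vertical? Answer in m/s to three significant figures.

0.895 m/s

v̄ = (1.204 + 0.586) / 2 = 0.8950 m/s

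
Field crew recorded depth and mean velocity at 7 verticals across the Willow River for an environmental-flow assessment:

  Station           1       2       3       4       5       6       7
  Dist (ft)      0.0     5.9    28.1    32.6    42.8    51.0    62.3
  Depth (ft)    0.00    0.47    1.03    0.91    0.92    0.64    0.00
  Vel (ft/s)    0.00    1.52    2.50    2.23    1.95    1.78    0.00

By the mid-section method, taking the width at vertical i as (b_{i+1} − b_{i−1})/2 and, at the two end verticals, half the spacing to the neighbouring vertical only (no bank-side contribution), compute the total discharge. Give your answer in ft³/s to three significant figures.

86.9 ft³/s

w_2 = (28.1 − 0.0)/2 = 14.05 ft; q_2 = 1.52 × 0.47 × 14.05 = 10.04 ft³/s
w_3 = (32.6 − 5.9)/2 = 13.35 ft; q_3 = 2.50 × 1.03 × 13.35 = 34.38 ft³/s
w_4 = (42.8 − 28.1)/2 = 7.35 ft; q_4 = 2.23 × 0.91 × 7.35 = 14.92 ft³/s
w_5 = (51.0 − 32.6)/2 = 9.2 ft; q_5 = 1.95 × 0.92 × 9.2 = 16.50 ft³/s
w_6 = (62.3 − 42.8)/2 = 9.75 ft; q_6 = 1.78 × 0.64 × 9.75 = 11.11 ft³/s
Stations 1, 7 contribute zero (depth or velocity is 0).
Q = Σ qᵢ = 86.94 ft³/s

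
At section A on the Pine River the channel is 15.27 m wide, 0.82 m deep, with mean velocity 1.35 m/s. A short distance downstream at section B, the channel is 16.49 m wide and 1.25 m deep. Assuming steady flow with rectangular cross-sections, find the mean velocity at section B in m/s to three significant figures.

Q = A₁V₁ = (15.27×0.82) × 1.35 = 16.90 m³/s
A₂ = 16.49 × 1.25 = 20.61 m²
V₂ = Q/A₂ = 16.90/20.61 = 0.8201 m/s

0.820 m/s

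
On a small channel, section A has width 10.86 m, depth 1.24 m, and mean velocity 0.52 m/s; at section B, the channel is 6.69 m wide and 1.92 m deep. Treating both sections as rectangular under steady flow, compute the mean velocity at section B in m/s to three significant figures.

Q = A₁V₁ = (10.86×1.24) × 0.52 = 7.003 m³/s
A₂ = 6.69 × 1.92 = 12.84 m²
V₂ = Q/A₂ = 7.003/12.84 = 0.5452 m/s

0.545 m/s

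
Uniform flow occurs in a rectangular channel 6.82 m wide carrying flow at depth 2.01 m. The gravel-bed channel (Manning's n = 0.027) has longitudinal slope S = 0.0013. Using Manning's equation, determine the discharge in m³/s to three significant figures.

21.4 m³/s

A = b·y = 6.82 × 2.01 = 13.71 m²
P = b + 2y = 6.82 + 2×2.01 = 10.84 m
R = A/P = 13.71/10.84 = 1.265 m
Q = (1/n)·A·R^(2/3)·S^(1/2) = (1/0.027) × 13.71 × 1.265^(2/3) × 0.0013^(1/2) = 21.41 m³/s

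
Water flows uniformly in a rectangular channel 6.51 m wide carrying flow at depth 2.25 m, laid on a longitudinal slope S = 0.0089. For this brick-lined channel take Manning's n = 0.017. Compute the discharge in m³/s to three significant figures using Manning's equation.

A = b·y = 6.51 × 2.25 = 14.65 m²
P = b + 2y = 6.51 + 2×2.25 = 11.01 m
R = A/P = 14.65/11.01 = 1.330 m
Q = (1/n)·A·R^(2/3)·S^(1/2) = (1/0.017) × 14.65 × 1.330^(2/3) × 0.0089^(1/2) = 98.32 m³/s

98.3 m³/s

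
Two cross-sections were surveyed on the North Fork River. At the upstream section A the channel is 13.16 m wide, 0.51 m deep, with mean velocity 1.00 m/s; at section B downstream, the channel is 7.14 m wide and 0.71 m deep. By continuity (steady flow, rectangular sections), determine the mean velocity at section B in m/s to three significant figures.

Q = A₁V₁ = (13.16×0.51) × 1.00 = 6.712 m³/s
A₂ = 7.14 × 0.71 = 5.069 m²
V₂ = Q/A₂ = 6.712/5.069 = 1.324 m/s

1.32 m/s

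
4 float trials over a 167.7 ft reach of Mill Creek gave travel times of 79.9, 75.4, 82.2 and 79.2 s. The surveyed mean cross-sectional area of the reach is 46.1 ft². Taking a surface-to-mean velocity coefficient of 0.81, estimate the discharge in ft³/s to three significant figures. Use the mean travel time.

t̄ = (79.9 + 75.4 + 82.2 + 79.2) / 4 = 79.175 s
v_surface = L / t̄ = 167.7 / 79.175 = 2.118 ft/s
v_mean = 0.81 × 2.118 = 1.716 ft/s
Q = A × v_mean = 46.1 × 1.716 = 79.09 ft³/s

79.1 ft³/s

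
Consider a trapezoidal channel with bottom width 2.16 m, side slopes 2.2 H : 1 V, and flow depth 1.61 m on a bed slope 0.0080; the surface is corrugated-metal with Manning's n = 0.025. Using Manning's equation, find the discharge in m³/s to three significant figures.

A = (b + z·y)·y = (2.16 + 2.2×1.61)×1.61 = 9.180 m²
P = b + 2y√(1+z²) = 2.16 + 2×1.61×√(1+2.2²) = 9.941 m
R = A/P = 9.180/9.941 = 0.9234 m
Q = (1/n)·A·R^(2/3)·S^(1/2) = (1/0.025) × 9.180 × 0.9234^(2/3) × 0.0080^(1/2) = 31.15 m³/s

31.1 m³/s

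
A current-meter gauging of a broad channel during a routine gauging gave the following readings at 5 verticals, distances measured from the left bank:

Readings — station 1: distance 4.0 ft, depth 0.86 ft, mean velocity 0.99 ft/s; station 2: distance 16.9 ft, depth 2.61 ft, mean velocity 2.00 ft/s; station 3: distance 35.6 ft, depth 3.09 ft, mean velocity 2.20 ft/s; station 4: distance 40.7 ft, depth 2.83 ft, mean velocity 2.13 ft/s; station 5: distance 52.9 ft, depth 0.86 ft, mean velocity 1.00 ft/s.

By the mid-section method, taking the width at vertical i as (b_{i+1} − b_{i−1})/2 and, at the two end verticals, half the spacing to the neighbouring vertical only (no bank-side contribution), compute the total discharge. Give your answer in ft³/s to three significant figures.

w_1 = (16.9 − 4.0)/2 = 6.45 ft; q_1 = 0.99 × 0.86 × 6.45 = 5.492 ft³/s
w_2 = (35.6 − 4.0)/2 = 15.8 ft; q_2 = 2.00 × 2.61 × 15.8 = 82.48 ft³/s
w_3 = (40.7 − 16.9)/2 = 11.9 ft; q_3 = 2.20 × 3.09 × 11.9 = 80.90 ft³/s
w_4 = (52.9 − 35.6)/2 = 8.65 ft; q_4 = 2.13 × 2.83 × 8.65 = 52.14 ft³/s
w_5 = (52.9 − 40.7)/2 = 6.1 ft; q_5 = 1.00 × 0.86 × 6.1 = 5.246 ft³/s
Q = Σ qᵢ = 226.3 ft³/s

226 ft³/s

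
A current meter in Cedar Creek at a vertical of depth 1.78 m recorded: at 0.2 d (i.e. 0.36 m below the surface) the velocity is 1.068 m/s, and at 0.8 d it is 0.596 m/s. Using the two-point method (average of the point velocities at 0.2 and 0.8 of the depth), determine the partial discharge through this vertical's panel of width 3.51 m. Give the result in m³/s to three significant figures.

v̄ = (1.068 + 0.596) / 2 = 0.8320 m/s
q = v̄ × d × w = 0.8320 × 1.78 × 3.51 = 5.198 m³/s

5.20 m³/s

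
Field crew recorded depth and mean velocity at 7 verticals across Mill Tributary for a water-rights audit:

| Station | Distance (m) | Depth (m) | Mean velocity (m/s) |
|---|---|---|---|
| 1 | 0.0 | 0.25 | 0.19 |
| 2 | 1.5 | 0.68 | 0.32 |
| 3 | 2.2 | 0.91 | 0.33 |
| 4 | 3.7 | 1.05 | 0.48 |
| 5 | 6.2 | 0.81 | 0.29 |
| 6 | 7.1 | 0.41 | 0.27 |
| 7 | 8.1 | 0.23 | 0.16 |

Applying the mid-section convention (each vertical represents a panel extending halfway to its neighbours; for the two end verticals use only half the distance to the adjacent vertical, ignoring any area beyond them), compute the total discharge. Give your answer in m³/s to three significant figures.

2.14 m³/s

w_1 = (1.5 − 0.0)/2 = 0.75 m; q_1 = 0.19 × 0.25 × 0.75 = 0.03563 m³/s
w_2 = (2.2 − 0.0)/2 = 1.1 m; q_2 = 0.32 × 0.68 × 1.1 = 0.2394 m³/s
w_3 = (3.7 − 1.5)/2 = 1.1 m; q_3 = 0.33 × 0.91 × 1.1 = 0.3303 m³/s
w_4 = (6.2 − 2.2)/2 = 2 m; q_4 = 0.48 × 1.05 × 2 = 1.008 m³/s
w_5 = (7.1 − 3.7)/2 = 1.7 m; q_5 = 0.29 × 0.81 × 1.7 = 0.3993 m³/s
w_6 = (8.1 − 6.2)/2 = 0.95 m; q_6 = 0.27 × 0.41 × 0.95 = 0.1052 m³/s
w_7 = (8.1 − 7.1)/2 = 0.5 m; q_7 = 0.16 × 0.23 × 0.5 = 0.01840 m³/s
Q = Σ qᵢ = 2.136 m³/s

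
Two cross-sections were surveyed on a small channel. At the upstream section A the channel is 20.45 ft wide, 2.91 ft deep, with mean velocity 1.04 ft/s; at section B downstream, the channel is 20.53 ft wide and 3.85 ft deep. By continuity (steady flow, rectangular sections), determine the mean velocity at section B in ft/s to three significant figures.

Q = A₁V₁ = (20.45×2.91) × 1.04 = 61.89 ft³/s
A₂ = 20.53 × 3.85 = 79.04 ft²
V₂ = Q/A₂ = 61.89/79.04 = 0.7830 ft/s

0.783 ft/s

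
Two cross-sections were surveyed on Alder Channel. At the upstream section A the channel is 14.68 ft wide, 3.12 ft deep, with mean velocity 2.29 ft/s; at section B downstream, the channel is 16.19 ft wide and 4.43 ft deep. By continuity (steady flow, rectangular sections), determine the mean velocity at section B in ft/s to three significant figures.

1.46 ft/s

Q = A₁V₁ = (14.68×3.12) × 2.29 = 104.9 ft³/s
A₂ = 16.19 × 4.43 = 71.72 ft²
V₂ = Q/A₂ = 104.9/71.72 = 1.462 ft/s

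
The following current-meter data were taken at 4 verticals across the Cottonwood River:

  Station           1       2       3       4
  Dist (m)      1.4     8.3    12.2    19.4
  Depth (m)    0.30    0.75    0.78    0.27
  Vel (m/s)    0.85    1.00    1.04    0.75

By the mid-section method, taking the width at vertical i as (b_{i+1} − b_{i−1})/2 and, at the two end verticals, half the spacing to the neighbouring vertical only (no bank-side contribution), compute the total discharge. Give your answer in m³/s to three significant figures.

10.2 m³/s

w_1 = (8.3 − 1.4)/2 = 3.45 m; q_1 = 0.85 × 0.30 × 3.45 = 0.8798 m³/s
w_2 = (12.2 − 1.4)/2 = 5.4 m; q_2 = 1.00 × 0.75 × 5.4 = 4.050 m³/s
w_3 = (19.4 − 8.3)/2 = 5.55 m; q_3 = 1.04 × 0.78 × 5.55 = 4.502 m³/s
w_4 = (19.4 − 12.2)/2 = 3.6 m; q_4 = 0.75 × 0.27 × 3.6 = 0.7290 m³/s
Q = Σ qᵢ = 10.16 m³/s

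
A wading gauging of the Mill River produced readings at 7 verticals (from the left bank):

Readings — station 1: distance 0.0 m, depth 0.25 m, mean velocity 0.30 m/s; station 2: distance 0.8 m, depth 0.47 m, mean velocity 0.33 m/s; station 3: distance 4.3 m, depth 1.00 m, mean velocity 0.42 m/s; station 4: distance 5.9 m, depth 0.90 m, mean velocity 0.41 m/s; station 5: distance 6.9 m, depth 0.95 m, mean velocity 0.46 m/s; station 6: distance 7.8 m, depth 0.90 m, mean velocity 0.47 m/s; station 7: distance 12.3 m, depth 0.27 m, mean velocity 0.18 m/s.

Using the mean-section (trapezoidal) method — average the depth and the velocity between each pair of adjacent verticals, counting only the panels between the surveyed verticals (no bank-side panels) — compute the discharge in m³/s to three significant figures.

Panel 1-2: Δb = 0.8 m, d̄ = (0.25+0.47)/2 = 0.36, v̄ = (0.30+0.33)/2 = 0.315 → q = 0.8×0.36×0.315 = 0.09072 m³/s
Panel 2-3: Δb = 3.5 m, d̄ = (0.47+1.00)/2 = 0.735, v̄ = (0.33+0.42)/2 = 0.375 → q = 3.5×0.735×0.375 = 0.9647 m³/s
Panel 3-4: Δb = 1.6 m, d̄ = (1.00+0.90)/2 = 0.95, v̄ = (0.42+0.41)/2 = 0.415 → q = 1.6×0.95×0.415 = 0.6308 m³/s
Panel 4-5: Δb = 1 m, d̄ = (0.90+0.95)/2 = 0.925, v̄ = (0.41+0.46)/2 = 0.435 → q = 1×0.925×0.435 = 0.4024 m³/s
Panel 5-6: Δb = 0.9 m, d̄ = (0.95+0.90)/2 = 0.925, v̄ = (0.46+0.47)/2 = 0.465 → q = 0.9×0.925×0.465 = 0.3871 m³/s
Panel 6-7: Δb = 4.5 m, d̄ = (0.90+0.27)/2 = 0.585, v̄ = (0.47+0.18)/2 = 0.325 → q = 4.5×0.585×0.325 = 0.8556 m³/s
Q = Σ q = 3.331 m³/s

3.33 m³/s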